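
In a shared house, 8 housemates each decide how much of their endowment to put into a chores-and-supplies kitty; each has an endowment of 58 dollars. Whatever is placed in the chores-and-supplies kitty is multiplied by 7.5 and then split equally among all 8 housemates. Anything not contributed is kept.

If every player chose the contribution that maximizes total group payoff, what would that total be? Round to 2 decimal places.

3480.00 dollars

Each contributed unit returns 7.500 to the group as a whole (0.9375 to each of 8 players), which exceeds 1, so the social optimum is full contribution: group total = 7.500 × 464 = 3480.00.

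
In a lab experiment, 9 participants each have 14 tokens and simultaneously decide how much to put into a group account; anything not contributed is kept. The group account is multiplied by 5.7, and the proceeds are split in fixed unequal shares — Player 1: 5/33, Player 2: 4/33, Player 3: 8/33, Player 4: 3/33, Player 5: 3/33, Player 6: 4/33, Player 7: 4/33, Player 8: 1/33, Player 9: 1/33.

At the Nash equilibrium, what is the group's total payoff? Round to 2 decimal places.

191.80 tokens

Each unit j contributes comes back to j as 5.7 × (j's share), so j prefers to contribute only if that share exceeds 1/5.7 = 0.1754; otherwise keeping the unit dominates.
Only Player 3 (8/33) clears that bar, contributing 14; the remaining 8 contribute 0. Total contributed: 14.
The group account pays out 5.7 × 14 = 79.80 in total (split across the unequal shares, but the aggregate is all that matters for the group sum).
The 8 free-riders keep 14 each, adding 112. Group total = 112 + 79.80 = 191.80.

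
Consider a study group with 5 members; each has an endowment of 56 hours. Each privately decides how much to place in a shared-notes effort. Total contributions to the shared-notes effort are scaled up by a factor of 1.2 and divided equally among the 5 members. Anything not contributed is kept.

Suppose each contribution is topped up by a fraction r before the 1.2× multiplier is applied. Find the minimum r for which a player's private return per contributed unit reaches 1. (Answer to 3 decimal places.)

With matching at rate r, one contributed unit becomes (1 + r) in the shared-notes effort and returns 1.2 × (1 + r) / 5 to the contributor.
Setting this equal to 1: 1 + r = 5/1.2 = 4.1667.
So the minimum matching rate is r = 4.1667 − 1 = 3.167.

3.167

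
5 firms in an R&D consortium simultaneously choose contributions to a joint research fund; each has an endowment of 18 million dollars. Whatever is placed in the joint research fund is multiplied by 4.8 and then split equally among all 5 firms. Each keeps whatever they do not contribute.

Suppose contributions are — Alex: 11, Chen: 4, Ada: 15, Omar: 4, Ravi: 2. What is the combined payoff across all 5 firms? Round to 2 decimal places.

226.80 million dollars

Total contributed: 11 + 4 + 15 + 4 + 2 = 36; total kept: 5 × 18 − 36 = 54.
The joint research fund pays out 4.8 × 36 = 172.80 in aggregate.
Group total = 54 + 172.80 = 226.80.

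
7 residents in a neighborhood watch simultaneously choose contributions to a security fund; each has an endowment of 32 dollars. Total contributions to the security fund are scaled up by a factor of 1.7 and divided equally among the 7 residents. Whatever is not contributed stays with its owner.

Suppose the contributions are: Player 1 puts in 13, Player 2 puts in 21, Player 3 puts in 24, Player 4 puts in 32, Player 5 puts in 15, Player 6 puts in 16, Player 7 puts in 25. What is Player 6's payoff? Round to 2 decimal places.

51.46 dollars

Total contributed: 13 + 21 + 24 + 32 + 15 + 16 + 25 = 146.
Each receives 1.7 × 146 / 7 = 35.46 from the security fund.
Player 6 keeps 32 − 16 = 16, so Player 6's payoff is 16 + 35.46 = 51.46.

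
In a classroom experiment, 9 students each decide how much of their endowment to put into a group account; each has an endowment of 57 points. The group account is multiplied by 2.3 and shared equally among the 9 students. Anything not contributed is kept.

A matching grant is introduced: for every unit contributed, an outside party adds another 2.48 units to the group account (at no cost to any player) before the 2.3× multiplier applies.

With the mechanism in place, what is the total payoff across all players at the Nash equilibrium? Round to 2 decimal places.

513.00 points

With the mechanism, a contributed unit returns 2.3 × 3.48 / 9 = 0.8893 per unit of net cost — still below 1 — so contributing 0 remains dominant for every player.
At the Nash equilibrium no one contributes; group total payoff = 9 × 57 = 513.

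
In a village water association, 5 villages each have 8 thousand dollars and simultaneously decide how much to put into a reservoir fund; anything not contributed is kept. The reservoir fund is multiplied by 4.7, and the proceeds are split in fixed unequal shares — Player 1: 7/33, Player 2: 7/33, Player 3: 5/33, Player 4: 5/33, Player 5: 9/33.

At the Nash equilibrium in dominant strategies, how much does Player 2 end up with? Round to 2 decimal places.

15.98 thousand dollars

For player j, contributing a unit is worthwhile iff 4.7 × (j's share) ≥ 1, i.e. iff j's share is at least 0.2128.
Only Player 5 (9/33) clears that bar, contributing 8; the remaining 4 contribute 0. Total contributed: 8.
Player 2 keeps 8 and receives 4.7 × 8 × 7/33 = 7.98 from the reservoir fund, for a payoff of 15.98.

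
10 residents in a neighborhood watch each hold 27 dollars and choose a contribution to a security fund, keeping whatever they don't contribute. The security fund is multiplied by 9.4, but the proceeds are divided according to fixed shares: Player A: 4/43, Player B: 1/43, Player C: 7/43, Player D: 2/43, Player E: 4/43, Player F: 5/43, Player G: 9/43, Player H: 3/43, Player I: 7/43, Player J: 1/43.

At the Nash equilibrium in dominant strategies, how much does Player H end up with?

For player j, contributing a unit is worthwhile iff 9.4 × (j's share) ≥ 1, i.e. iff j's share is at least 0.1064.
The shares above 0.1064 belong to Player C, Player F, Player G and Player I, contributing 27 each; the remaining 6 contribute 0. Total contributed: 108.
Player H keeps 27 and receives 9.4 × 108 × 3/43 = 70.83 from the security fund, for a payoff of 97.83.

97.83 dollars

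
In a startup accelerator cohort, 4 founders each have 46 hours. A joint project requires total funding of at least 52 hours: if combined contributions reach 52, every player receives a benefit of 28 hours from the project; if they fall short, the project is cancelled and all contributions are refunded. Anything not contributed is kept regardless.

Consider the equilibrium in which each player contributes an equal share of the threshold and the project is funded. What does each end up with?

Equal share of the threshold: 52/4 = 13.
At this profile no one gains by cutting their contribution: any cut drops the total below 52, the project is cancelled, contributions are refunded, and the deviator ends with 46, which is less than 46 − 13 + 28 = 61. Contributing more than 13 just wastes the excess. So contributing exactly 13 is a best response.
Each player's payoff: 46 − 13 + 28 = 61.

61 hours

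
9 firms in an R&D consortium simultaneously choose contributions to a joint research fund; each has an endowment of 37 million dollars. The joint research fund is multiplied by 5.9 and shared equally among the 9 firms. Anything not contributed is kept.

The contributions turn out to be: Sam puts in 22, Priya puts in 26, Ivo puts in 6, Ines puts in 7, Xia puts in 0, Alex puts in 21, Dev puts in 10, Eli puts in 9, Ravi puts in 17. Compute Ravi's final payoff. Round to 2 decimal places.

97.36 million dollars

Total contributed: 22 + 26 + 6 + 7 + 0 + 21 + 10 + 9 + 17 = 118.
Each receives 5.9 × 118 / 9 = 77.36 from the joint research fund.
Ravi keeps 37 − 17 = 20, so Ravi's payoff is 20 + 77.36 = 97.36.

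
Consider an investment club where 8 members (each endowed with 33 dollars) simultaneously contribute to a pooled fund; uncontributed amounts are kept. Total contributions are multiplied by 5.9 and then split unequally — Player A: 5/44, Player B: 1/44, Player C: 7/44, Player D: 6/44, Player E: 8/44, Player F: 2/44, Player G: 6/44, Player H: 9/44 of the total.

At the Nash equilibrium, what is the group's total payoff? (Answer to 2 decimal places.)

A player with share s gets back 5.9·s per unit contributed, so full contribution is dominant for anyone with s > 1/5.9 = 0.1695 and zero contribution is dominant for anyone below.
The shares above 0.1695 belong to Player E and Player H, contributing 33 each; the remaining 6 contribute 0. Total contributed: 66.
The pooled fund pays out 5.9 × 66 = 389.40 in total (split across the unequal shares, but the aggregate is all that matters for the group sum).
The 6 free-riders keep 33 each, adding 198. Group total = 198 + 389.40 = 587.40.

587.40 dollars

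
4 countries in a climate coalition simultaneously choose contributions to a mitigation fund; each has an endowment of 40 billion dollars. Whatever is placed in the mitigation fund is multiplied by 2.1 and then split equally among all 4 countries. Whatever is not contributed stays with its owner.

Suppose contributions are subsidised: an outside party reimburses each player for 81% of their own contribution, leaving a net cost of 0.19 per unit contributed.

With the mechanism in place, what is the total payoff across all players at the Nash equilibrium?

465.60 billion dollars

Under the mechanism each unit contributed yields (2.1/4) / 0.19 = 2.7632 back to its contributor per unit of net cost, which exceeds 1, making full contribution the dominant choice for everyone.
So the Nash equilibrium is full contribution by all 4; the group earns 4 × (40 × 0.81 + 2.1 × 40) = 465.60.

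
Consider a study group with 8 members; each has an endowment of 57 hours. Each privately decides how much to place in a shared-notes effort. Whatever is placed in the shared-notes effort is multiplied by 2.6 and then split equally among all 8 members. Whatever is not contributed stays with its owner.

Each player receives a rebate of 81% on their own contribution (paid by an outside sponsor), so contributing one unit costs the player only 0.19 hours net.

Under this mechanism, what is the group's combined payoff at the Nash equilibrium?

Under the mechanism each unit contributed yields (2.6/8) / 0.19 = 1.7105 back to its contributor per unit of net cost, which exceeds 1, making full contribution the dominant choice for everyone.
At the Nash equilibrium everyone contributes 57. Group total payoff = 8 × (57 × 0.81 + 2.6 × 57) = 1554.96.

1554.96 hours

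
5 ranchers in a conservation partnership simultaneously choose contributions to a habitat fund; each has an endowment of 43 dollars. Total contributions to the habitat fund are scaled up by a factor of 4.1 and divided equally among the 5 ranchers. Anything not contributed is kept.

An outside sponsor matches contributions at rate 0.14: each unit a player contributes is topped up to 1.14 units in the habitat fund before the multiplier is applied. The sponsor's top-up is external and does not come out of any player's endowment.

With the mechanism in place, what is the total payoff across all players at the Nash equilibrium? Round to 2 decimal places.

215.00 dollars

Even with the mechanism, each unit contributed returns only 4.1 × 1.14 / 5 = 0.9348 per unit of net cost, so contributing nothing is still dominant.
Everyone keeps their endowment and the group total is 5 × 43 = 215.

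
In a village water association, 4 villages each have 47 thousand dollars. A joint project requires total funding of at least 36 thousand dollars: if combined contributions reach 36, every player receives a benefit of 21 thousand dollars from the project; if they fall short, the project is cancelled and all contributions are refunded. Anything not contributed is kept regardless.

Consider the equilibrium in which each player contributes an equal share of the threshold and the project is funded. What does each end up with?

Equal share of the threshold: 36/4 = 9.
At this profile no one gains by cutting their contribution: any cut drops the total below 36, the project is cancelled, contributions are refunded, and the deviator ends with 47, which is less than 47 − 9 + 21 = 59. Contributing more than 9 just wastes the excess. So contributing exactly 9 is a best response.
Each player's payoff: 47 − 9 + 21 = 59.

59 thousand dollars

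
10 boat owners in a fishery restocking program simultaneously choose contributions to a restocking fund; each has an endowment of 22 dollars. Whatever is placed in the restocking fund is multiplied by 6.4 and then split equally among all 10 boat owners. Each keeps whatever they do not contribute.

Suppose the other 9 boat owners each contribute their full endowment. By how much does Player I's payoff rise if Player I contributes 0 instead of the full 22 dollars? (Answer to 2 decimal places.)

Switching from a contribution of 22 to 0 lets Player I keep an extra 22 dollars, but lowers the restocking fund by 22, which costs Player I their own share of that drop: 6.4/10 × 22 = 14.08.
Net gain = 22 − 14.08 = 7.92. The private return per contributed unit (0.6400) is below 1, so free-riding is indeed the best response regardless of what the others do.

7.92 dollars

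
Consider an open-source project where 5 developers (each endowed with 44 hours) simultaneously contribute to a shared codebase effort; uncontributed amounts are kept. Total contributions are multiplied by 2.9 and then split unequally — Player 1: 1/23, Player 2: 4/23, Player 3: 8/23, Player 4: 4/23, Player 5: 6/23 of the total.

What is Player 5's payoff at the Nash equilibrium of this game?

77.29 hours

Player j's private return per contributed unit is 2.9 × (j's share). Contributing is weakly dominant for j when that share is at least 1/2.9 = 0.3448, and contributing 0 is dominant otherwise.
The only share above 0.3448 is Player 3's 8/23, contributing 44; the remaining 4 contribute 0. Total contributed: 44.
Player 5 keeps 44 and receives 2.9 × 44 × 6/23 = 33.29 from the shared codebase effort, for a payoff of 77.29.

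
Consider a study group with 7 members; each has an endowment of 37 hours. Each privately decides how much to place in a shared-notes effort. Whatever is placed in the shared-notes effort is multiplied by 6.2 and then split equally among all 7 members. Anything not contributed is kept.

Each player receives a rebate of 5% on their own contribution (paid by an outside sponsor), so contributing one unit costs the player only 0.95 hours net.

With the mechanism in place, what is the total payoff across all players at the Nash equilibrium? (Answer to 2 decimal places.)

259.00 hours

The effective private return is (6.2/7) / 0.95 = 0.9323, which is still under 1, so the mechanism doesn't change anyone's dominant strategy: zero contribution.
At the Nash equilibrium no one contributes; group total payoff = 7 × 37 = 259.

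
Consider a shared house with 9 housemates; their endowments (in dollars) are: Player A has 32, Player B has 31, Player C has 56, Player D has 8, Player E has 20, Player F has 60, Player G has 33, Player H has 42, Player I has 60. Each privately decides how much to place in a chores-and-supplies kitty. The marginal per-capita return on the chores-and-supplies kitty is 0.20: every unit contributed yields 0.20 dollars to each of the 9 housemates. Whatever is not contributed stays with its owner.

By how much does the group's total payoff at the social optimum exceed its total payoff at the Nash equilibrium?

273.60 dollars

The private return per contributed unit is 0.20 < 1 for everyone, so the Nash equilibrium is zero contribution and the group total is Σ E_j = 32 + 31 + 56 + 8 + 20 + 60 + 33 + 42 + 60 = 342.
Each contributed unit returns 1.800 to the group, so the social optimum is full contribution by everyone: group total = 1.800 × 342 = 615.60.
Efficiency loss = (1.800 − 1) × 342 = 273.60.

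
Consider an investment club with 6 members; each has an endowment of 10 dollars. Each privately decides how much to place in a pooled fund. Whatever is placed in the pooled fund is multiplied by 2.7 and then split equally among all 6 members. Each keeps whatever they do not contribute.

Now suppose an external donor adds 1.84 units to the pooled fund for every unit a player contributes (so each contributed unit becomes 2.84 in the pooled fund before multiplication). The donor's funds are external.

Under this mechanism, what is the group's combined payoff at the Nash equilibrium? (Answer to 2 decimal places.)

Under the mechanism each unit contributed yields 2.7 × 2.84 / 6 = 1.2780 back to its contributor per unit of net cost, which exceeds 1, making full contribution the dominant choice for everyone.
So the Nash equilibrium is full contribution by all 6; the group earns 2.7 × 2.84 × 60 = 460.08.

460.08 dollars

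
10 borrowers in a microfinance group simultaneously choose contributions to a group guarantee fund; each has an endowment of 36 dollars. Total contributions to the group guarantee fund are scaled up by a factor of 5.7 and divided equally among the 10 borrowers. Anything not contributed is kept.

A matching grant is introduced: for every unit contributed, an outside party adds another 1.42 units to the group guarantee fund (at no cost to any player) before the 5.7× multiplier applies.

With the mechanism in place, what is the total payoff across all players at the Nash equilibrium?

4965.84 dollars

With the mechanism, a contributed unit returns 5.7 × 2.42 / 10 = 1.3794 per unit of net cost to the contributor — now above 1 — so contributing fully is weakly dominant for every player.
So the Nash equilibrium is full contribution by all 10; the group earns 5.7 × 2.42 × 360 = 4965.84.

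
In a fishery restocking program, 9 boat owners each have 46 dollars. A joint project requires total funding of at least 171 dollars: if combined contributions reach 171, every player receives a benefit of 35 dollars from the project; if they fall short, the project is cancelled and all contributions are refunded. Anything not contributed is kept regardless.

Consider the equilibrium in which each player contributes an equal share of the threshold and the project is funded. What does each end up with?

62 dollars

Equal share of the threshold: 171/9 = 19.
At this profile no one gains by cutting their contribution: any cut drops the total below 171, the project is cancelled, contributions are refunded, and the deviator ends with 46, which is less than 46 − 19 + 35 = 62. Contributing more than 19 just wastes the excess. So contributing exactly 19 is a best response.
Each player's payoff: 46 − 19 + 35 = 62.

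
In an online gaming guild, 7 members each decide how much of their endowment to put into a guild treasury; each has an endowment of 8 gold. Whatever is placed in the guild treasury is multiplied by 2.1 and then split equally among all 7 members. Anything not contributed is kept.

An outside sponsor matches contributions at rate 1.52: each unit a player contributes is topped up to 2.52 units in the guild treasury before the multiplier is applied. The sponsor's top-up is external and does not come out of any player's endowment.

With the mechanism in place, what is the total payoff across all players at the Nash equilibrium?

56.00 gold

The effective private return is 2.1 × 2.52 / 7 = 0.7560, which is still under 1, so the mechanism doesn't change anyone's dominant strategy: zero contribution.
At the Nash equilibrium no one contributes; group total payoff = 7 × 8 = 56.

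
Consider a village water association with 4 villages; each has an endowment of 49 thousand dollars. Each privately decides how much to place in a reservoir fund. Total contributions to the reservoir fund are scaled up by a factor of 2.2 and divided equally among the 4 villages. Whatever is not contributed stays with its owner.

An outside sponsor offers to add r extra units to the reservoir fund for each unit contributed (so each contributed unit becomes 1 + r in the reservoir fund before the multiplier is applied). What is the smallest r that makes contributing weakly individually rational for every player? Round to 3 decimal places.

0.818

With matching at rate r, one contributed unit becomes (1 + r) in the reservoir fund and returns 2.2 × (1 + r) / 4 to the contributor.
Setting this equal to 1: 1 + r = 4/2.2 = 1.8182.
So the minimum matching rate is r = 1.8182 − 1 = 0.818.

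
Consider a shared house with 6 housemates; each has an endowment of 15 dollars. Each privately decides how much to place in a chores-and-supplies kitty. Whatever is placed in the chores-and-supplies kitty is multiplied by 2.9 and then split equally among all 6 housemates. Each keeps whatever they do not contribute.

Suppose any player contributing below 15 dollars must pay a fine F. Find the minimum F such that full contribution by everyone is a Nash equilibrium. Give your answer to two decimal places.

7.75 dollars

Given the others contribute fully, the best deviation is to contribute 0 (any partial contribution still incurs the fine and gives up units whose private return 0.4833 is below 1).
Deviating from 15 to 0 saves 15 dollars but forfeits the deviator's share of the drop in the chores-and-supplies kitty: 2.9/6 × 15 = 7.25.
So the deviation gain is 15 − 7.25 = 7.75, and the fine must be at least 7.75 dollars to wipe it out.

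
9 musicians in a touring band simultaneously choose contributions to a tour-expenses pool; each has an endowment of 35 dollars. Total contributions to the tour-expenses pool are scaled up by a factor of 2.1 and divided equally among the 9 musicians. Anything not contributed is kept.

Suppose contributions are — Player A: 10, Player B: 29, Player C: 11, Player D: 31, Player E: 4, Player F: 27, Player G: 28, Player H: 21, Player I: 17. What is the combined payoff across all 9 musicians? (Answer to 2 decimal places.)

Total contributed: 10 + 29 + 11 + 31 + 4 + 27 + 28 + 21 + 17 = 178; total kept: 9 × 35 − 178 = 137.
The tour-expenses pool pays out 2.1 × 178 = 373.80 in aggregate.
Group total = 137 + 373.80 = 510.80.

510.80 dollars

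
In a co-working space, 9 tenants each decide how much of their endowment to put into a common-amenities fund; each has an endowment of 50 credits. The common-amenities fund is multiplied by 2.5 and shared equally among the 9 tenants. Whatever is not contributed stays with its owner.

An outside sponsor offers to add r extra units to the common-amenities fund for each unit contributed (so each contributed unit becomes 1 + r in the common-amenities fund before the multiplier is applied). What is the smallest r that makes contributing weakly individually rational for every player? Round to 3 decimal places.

2.600

With matching at rate r, one contributed unit becomes (1 + r) in the common-amenities fund and returns 2.5 × (1 + r) / 9 to the contributor.
Setting this equal to 1: 1 + r = 9/2.5 = 3.6000.
So the minimum matching rate is r = 3.6000 − 1 = 2.600.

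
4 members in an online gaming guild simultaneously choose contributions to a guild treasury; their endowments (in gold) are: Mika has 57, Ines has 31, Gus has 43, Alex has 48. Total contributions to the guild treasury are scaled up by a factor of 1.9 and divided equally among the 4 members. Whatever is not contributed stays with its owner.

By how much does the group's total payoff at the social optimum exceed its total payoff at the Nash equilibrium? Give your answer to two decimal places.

The private return per contributed unit is 1.9/4 = 0.4750 < 1 for every player regardless of endowment, so the Nash equilibrium is zero contribution and the group total is Σ E_j = 57 + 31 + 43 + 48 = 179.
Each contributed unit returns 1.900 to the group, so the social optimum is full contribution by everyone: group total = 1.900 × 179 = 340.10.
Efficiency loss = (1.900 − 1) × 179 = 161.10.

161.10 gold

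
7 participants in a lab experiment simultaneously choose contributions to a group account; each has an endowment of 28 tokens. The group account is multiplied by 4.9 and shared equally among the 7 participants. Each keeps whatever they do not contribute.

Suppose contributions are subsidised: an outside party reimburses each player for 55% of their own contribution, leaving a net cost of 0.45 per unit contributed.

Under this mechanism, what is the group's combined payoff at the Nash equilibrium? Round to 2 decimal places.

1068.20 tokens

The effective private return per unit is now (4.9/7) / 0.45 = 1.5556 > 1, so every player's dominant strategy flips to full contribution.
So the Nash equilibrium is full contribution by all 7; the group earns 7 × (28 × 0.55 + 4.9 × 28) = 1068.20.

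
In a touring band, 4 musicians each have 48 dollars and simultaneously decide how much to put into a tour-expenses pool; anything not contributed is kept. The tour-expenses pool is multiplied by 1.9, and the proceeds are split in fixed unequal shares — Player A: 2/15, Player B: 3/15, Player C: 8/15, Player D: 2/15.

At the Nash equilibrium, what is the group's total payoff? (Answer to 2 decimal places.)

235.20 dollars

For player j, contributing a unit is worthwhile iff 1.9 × (j's share) ≥ 1, i.e. iff j's share is at least 0.5263.
The only share above 0.5263 is Player C's 8/15, contributing 48; the remaining 3 contribute 0. Total contributed: 48.
The tour-expenses pool pays out 1.9 × 48 = 91.20 in total (split across the unequal shares, but the aggregate is all that matters for the group sum).
The 3 free-riders keep 48 each, adding 144. Group total = 144 + 91.20 = 235.20.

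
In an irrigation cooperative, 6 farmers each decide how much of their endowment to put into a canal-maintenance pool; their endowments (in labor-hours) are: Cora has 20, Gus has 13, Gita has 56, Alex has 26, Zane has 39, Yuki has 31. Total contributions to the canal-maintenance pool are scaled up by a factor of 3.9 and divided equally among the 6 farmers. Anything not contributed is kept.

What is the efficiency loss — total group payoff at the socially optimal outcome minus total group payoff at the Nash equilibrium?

The private return per contributed unit is 3.9/6 = 0.6500 < 1 for every player regardless of endowment, so the Nash equilibrium is zero contribution and the group total is Σ E_j = 20 + 13 + 56 + 26 + 39 + 31 = 185.
Each contributed unit returns 3.900 to the group, so the social optimum is full contribution by everyone: group total = 3.900 × 185 = 721.50.
Efficiency loss = (3.900 − 1) × 185 = 536.50.

536.50 labor-hours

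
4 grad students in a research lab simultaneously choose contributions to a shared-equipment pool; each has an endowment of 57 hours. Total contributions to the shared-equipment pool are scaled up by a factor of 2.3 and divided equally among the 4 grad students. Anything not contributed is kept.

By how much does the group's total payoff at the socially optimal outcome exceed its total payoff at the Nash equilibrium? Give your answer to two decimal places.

296.40 hours

Each contributed unit returns 2.3/4 = 0.5750 to its contributor — below 1 — so contributing 0 is dominant for every player. At the Nash equilibrium everyone keeps their 57, and the group total is 4 × 57 = 228.
Each contributed unit returns 2.300 to the group as a whole (0.5750 to each of 4 players), which exceeds 1, so the social optimum is full contribution: group total = 2.300 × 228 = 524.40.
Efficiency loss = 524.40 − 228 = 296.40.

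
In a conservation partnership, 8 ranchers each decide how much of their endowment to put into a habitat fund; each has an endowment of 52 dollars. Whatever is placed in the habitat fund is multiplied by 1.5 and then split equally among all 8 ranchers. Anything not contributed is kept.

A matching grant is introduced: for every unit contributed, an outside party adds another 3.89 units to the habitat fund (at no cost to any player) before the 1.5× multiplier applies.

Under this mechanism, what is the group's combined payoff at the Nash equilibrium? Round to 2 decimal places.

Even with the mechanism, each unit contributed returns only 1.5 × 4.89 / 8 = 0.9169 per unit of net cost, so contributing nothing is still dominant.
At the Nash equilibrium no one contributes; group total payoff = 8 × 52 = 416.

416.00 dollars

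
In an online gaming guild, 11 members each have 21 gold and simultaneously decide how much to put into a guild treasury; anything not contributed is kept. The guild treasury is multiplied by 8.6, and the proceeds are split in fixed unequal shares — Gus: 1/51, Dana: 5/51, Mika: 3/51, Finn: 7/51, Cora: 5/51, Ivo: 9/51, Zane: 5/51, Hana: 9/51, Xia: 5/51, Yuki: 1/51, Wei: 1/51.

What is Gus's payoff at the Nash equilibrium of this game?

31.62 gold

For player j, contributing a unit is worthwhile iff 8.6 × (j's share) ≥ 1, i.e. iff j's share is at least 0.1163.
The shares above 0.1163 belong to Finn, Ivo and Hana, contributing 21 each; the remaining 8 contribute 0. Total contributed: 63.
Gus keeps 21 and receives 8.6 × 63 × 1/51 = 10.62 from the guild treasury, for a payoff of 31.62.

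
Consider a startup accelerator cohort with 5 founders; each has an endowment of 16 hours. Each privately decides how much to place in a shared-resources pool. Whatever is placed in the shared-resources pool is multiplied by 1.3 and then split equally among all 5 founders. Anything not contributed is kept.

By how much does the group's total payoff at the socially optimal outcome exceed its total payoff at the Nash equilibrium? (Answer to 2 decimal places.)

Each contributed unit returns 1.3/5 = 0.2600 to its contributor — below 1 — so contributing 0 is dominant for every player. At the Nash equilibrium everyone keeps their 16, and the group total is 5 × 16 = 80.
Each contributed unit returns 1.300 to the group as a whole (0.2600 to each of 5 players), which exceeds 1, so the social optimum is full contribution: group total = 1.300 × 80 = 104.00.
Efficiency loss = 104.00 − 80 = 24.00.

24.00 hours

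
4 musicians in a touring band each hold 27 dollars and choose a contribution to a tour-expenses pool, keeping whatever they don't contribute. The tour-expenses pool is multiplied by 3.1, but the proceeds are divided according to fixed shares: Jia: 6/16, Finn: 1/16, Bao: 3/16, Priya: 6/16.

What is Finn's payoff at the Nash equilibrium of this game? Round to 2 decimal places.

37.46 dollars

Each unit j contributes comes back to j as 3.1 × (j's share), so j prefers to contribute only if that share exceeds 1/3.1 = 0.3226; otherwise keeping the unit dominates.
The shares above 0.3226 belong to Jia and Priya, contributing 27 each; the remaining 2 contribute 0. Total contributed: 54.
Finn keeps 27 and receives 3.1 × 54 × 1/16 = 10.46 from the tour-expenses pool, for a payoff of 37.46.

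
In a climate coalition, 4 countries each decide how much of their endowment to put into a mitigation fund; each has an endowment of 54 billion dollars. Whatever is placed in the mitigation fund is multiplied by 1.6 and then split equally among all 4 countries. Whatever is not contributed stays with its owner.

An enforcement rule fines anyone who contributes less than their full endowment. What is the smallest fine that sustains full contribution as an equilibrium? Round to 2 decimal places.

Given the others contribute fully, the best deviation is to contribute 0 (any partial contribution still incurs the fine and gives up units whose private return 0.4000 is below 1).
Deviating from 54 to 0 saves 54 billion dollars but forfeits the deviator's share of the drop in the mitigation fund: 1.6/4 × 54 = 21.60.
So the deviation gain is 54 − 21.60 = 32.40, and the fine must be at least 32.40 billion dollars to wipe it out.

32.40 billion dollars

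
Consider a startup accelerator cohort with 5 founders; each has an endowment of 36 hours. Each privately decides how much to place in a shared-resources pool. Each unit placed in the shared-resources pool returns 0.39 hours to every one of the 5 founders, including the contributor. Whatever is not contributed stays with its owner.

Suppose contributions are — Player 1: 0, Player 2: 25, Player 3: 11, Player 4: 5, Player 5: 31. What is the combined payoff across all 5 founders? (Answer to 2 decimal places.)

248.40 hours

Total contributed: 0 + 25 + 11 + 5 + 31 = 72; total kept: 5 × 36 − 72 = 108.
The shared-resources pool pays out 0.39 × 5 × 72 = 140.40 in aggregate.
Group total = 108 + 140.40 = 248.40.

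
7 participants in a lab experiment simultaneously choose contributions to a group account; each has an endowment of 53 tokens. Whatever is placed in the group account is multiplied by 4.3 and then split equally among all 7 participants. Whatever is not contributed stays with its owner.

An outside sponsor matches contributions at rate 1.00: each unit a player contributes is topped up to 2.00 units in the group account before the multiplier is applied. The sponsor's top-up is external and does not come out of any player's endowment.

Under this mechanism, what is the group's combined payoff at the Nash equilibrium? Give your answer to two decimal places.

3190.60 tokens

The effective private return per unit is now 4.3 × 2.00 / 7 = 1.2286 > 1, so every player's dominant strategy flips to full contribution.
So the Nash equilibrium is full contribution by all 7; the group earns 4.3 × 2.00 × 371 = 3190.60.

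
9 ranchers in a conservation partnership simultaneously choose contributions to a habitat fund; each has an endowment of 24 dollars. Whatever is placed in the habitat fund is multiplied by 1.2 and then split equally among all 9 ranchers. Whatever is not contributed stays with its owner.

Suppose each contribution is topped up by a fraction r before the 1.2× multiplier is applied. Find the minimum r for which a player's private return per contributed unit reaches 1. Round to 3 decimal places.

6.500

With matching at rate r, one contributed unit becomes (1 + r) in the habitat fund and returns 1.2 × (1 + r) / 9 to the contributor.
Setting this equal to 1: 1 + r = 9/1.2 = 7.5000.
So the minimum matching rate is r = 7.5000 − 1 = 6.500.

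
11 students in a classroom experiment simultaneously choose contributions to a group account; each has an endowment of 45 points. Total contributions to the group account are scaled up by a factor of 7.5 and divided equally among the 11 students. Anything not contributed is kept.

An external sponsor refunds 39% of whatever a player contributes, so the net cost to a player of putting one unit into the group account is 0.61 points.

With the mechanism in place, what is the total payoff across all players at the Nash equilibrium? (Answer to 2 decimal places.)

3905.55 points

The effective private return per unit is now (7.5/11) / 0.61 = 1.1177 > 1, so every player's dominant strategy flips to full contribution.
At the Nash equilibrium everyone contributes 45. Group total payoff = 11 × (45 × 0.39 + 7.5 × 45) = 3905.55.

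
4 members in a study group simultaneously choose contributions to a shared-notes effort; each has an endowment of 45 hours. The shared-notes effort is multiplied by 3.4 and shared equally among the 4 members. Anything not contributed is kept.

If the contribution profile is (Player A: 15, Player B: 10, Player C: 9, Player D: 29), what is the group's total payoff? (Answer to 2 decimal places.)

331.20 hours

Total contributed: 15 + 10 + 9 + 29 = 63; total kept: 4 × 45 − 63 = 117.
The shared-notes effort pays out 3.4 × 63 = 214.20 in aggregate.
Group total = 117 + 214.20 = 331.20.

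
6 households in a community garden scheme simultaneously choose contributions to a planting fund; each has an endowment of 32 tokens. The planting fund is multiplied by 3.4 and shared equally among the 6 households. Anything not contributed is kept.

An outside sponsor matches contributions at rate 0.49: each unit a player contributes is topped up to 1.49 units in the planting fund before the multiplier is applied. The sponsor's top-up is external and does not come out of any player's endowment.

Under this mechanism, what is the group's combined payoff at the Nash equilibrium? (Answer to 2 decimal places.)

192.00 tokens

The effective private return is 3.4 × 1.49 / 6 = 0.8443, which is still under 1, so the mechanism doesn't change anyone's dominant strategy: zero contribution.
Everyone keeps their endowment and the group total is 6 × 32 = 192.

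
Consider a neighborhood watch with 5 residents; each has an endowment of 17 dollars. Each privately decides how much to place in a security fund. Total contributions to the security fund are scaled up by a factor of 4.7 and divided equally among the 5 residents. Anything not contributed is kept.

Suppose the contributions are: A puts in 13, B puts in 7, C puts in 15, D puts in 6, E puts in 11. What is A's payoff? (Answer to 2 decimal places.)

Total contributed: 13 + 7 + 15 + 6 + 11 = 52.
Each receives 4.7 × 52 / 5 = 48.88 from the security fund.
A keeps 17 − 13 = 4, so A's payoff is 4 + 48.88 = 52.88.

52.88 dollars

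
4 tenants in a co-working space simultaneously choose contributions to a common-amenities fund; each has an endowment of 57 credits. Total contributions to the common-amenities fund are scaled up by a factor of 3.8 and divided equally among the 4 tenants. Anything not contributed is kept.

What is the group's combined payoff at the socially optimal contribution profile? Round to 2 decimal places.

Each contributed unit returns 3.800 to the group as a whole (0.9500 to each of 4 players), which exceeds 1, so the social optimum is full contribution: group total = 3.800 × 228 = 866.40.

866.40 credits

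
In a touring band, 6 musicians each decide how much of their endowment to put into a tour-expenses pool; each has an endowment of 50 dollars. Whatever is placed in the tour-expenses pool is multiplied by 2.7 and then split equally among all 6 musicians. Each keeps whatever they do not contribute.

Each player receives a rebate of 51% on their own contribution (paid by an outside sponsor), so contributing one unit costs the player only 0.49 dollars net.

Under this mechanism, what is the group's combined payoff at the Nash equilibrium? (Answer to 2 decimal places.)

The effective private return is (2.7/6) / 0.49 = 0.9184, which is still under 1, so the mechanism doesn't change anyone's dominant strategy: zero contribution.
At the Nash equilibrium no one contributes; group total payoff = 6 × 50 = 300.

300.00 dollars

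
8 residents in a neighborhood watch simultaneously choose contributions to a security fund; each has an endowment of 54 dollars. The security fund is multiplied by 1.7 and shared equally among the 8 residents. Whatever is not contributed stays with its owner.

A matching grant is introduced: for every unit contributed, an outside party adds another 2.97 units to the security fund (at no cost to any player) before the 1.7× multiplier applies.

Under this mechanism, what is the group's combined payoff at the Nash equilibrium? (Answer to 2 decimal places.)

432.00 dollars

The effective private return is 1.7 × 3.97 / 8 = 0.8436, which is still under 1, so the mechanism doesn't change anyone's dominant strategy: zero contribution.
Everyone keeps their endowment and the group total is 8 × 54 = 432.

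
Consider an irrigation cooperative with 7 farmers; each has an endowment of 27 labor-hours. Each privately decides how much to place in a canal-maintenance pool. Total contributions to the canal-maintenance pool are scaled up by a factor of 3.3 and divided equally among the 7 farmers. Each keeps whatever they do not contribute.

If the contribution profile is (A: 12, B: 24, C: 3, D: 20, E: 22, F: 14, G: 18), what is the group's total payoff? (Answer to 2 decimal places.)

Total contributed: 12 + 24 + 3 + 20 + 22 + 14 + 18 = 113; total kept: 7 × 27 − 113 = 76.
The canal-maintenance pool pays out 3.3 × 113 = 372.90 in aggregate.
Group total = 76 + 372.90 = 448.90.

448.90 labor-hours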